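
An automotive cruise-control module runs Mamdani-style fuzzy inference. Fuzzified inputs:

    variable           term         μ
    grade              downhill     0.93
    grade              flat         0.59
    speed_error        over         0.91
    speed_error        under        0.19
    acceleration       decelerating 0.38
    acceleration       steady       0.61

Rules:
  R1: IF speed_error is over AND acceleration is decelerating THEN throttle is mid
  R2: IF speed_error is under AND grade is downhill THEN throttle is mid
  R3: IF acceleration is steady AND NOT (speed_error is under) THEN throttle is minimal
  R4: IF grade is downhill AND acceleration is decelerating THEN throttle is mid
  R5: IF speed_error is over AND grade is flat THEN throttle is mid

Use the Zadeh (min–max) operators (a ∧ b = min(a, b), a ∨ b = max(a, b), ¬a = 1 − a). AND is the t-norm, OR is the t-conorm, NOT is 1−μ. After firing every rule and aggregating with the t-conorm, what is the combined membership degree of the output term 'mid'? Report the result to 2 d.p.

0.59

R1: over=0.91, decelerating=0.38; AND[min(a, b)] → w = 0.38
R2: under=0.19, downhill=0.93; AND[min(a, b)] → w = 0.19
R3: steady=0.61, ¬under=1−0.19=0.81; AND[min(a, b)] → w = 0.61
R4: downhill=0.93, decelerating=0.38; AND[min(a, b)] → w = 0.38
R5: over=0.91, flat=0.59; AND[min(a, b)] → w = 0.59
Rules with consequent 'mid': {R1, R2, R4, R5} → strengths 0.38, 0.19, 0.38, 0.59
Aggregate via t-conorm [max(a, b)]: 0.59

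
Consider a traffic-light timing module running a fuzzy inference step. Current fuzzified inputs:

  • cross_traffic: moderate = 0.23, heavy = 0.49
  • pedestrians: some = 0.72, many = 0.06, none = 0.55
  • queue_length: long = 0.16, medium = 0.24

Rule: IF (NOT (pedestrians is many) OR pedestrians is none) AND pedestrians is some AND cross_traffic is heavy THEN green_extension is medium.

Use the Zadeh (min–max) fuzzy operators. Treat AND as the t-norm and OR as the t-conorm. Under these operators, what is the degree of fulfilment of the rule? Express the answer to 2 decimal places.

0.49

firing strength: (¬many=1−0.06=0.94 OR none=0.55) = 0.94; AND[min(a, b)] with some=0.72, heavy=0.49 → w = 0.49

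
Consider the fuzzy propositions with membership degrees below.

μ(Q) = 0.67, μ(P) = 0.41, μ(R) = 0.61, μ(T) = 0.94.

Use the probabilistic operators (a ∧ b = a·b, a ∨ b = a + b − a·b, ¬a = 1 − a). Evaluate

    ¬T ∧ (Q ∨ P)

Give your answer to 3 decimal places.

0.048

¬T = 1 − 0.9400 = 0.0600
Q ∨ P = a + b − a·b on (0.6700, 0.4100) = 0.8053
¬T ∧ (Q ∨ P) = a·b on (0.0600, 0.8053) = 0.0483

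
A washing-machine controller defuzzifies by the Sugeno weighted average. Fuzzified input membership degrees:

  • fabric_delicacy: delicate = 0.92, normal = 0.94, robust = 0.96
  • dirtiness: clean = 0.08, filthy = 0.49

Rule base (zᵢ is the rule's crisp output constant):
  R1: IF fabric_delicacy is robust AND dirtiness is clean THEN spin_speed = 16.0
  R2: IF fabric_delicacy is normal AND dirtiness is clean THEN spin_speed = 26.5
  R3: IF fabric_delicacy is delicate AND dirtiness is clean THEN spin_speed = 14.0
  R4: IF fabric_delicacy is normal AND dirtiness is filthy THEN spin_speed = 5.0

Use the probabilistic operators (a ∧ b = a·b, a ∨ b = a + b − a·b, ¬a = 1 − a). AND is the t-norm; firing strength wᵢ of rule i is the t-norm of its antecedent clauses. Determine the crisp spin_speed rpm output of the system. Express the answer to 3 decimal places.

R1 (z=16.0): robust=0.96, clean=0.08; AND[a·b] → w = 0.0768
R2 (z=26.5): normal=0.94, clean=0.08; AND[a·b] → w = 0.0752
R3 (z=14.0): delicate=0.92, clean=0.08; AND[a·b] → w = 0.0736
R4 (z=5.0): normal=0.94, filthy=0.49; AND[a·b] → w = 0.4606
Weighted average = (0.0768·16.0 + 0.0752·26.5 + 0.0736·14.0 + 0.4606·5.0) / (0.0768 + 0.0752 + 0.0736 + 0.4606)
  = 6.5550 / 0.6862 = 9.553

9.553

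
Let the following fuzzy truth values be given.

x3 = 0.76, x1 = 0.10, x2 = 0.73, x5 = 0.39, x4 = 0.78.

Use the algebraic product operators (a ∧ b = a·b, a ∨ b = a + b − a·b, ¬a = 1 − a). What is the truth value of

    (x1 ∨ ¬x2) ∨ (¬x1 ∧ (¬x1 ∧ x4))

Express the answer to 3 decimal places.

0.758

¬x2 = 1 − 0.7300 = 0.2700
x1 ∨ ¬x2 = a + b − a·b on (0.1000, 0.2700) = 0.3430
¬x1 = 1 − 0.1000 = 0.9000
¬x1 = 1 − 0.1000 = 0.9000
¬x1 ∧ x4 = a·b on (0.9000, 0.7800) = 0.7020
¬x1 ∧ (¬x1 ∧ x4) = a·b on (0.9000, 0.7020) = 0.6318
(x1 ∨ ¬x2) ∨ (¬x1 ∧ (¬x1 ∧ x4)) = a + b − a·b on (0.3430, 0.6318) = 0.7581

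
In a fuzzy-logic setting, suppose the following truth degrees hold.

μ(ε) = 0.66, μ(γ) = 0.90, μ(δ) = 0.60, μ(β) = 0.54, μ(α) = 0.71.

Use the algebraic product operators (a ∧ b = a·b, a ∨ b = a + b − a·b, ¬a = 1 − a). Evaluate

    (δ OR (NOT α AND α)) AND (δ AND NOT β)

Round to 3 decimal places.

0.188

NOT α = 1 − 0.7100 = 0.2900
NOT α AND α = a·b on (0.2900, 0.7100) = 0.2059
δ OR (NOT α AND α) = a + b − a·b on (0.6000, 0.2059) = 0.6824
NOT β = 1 − 0.5400 = 0.4600
δ AND NOT β = a·b on (0.6000, 0.4600) = 0.2760
(δ OR (NOT α AND α)) AND (δ AND NOT β) = a·b on (0.6824, 0.2760) = 0.1883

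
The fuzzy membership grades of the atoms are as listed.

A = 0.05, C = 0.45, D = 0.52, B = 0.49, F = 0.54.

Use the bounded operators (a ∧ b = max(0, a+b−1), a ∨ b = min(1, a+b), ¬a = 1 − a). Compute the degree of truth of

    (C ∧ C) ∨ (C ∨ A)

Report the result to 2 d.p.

0.50

C ∧ C = max(0, a+b−1) on (0.45, 0.45) = 0.00
C ∨ A = min(1, a+b) on (0.45, 0.05) = 0.50
(C ∧ C) ∨ (C ∨ A) = min(1, a+b) on (0.00, 0.50) = 0.50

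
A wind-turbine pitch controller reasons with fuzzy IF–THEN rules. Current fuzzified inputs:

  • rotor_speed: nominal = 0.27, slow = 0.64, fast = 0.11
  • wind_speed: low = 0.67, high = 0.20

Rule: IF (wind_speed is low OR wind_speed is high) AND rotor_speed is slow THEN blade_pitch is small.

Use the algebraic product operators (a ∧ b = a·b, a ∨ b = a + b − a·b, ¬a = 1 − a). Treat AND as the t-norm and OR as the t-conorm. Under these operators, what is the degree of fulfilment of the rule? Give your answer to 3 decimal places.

0.471

firing strength: (low=0.67 OR high=0.20) = 0.7360; AND[a·b] with slow=0.64 → w = 0.4710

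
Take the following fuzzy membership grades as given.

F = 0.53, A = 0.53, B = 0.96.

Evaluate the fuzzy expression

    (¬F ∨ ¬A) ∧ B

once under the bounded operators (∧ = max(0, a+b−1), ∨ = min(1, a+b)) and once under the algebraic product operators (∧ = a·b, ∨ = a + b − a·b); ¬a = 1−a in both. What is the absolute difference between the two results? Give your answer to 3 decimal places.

Under bounded:
  ¬F = 1 − 0.53 = 0.47
  ¬A = 1 − 0.53 = 0.47
  ¬F ∨ ¬A = min(1, a+b) on (0.47, 0.47) = 0.94
  (¬F ∨ ¬A) ∧ B = max(0, a+b−1) on (0.94, 0.96) = 0.90
  → value = 0.9000
Under algebraic product:
  ¬F = 1 − 0.5300 = 0.4700
  ¬A = 1 − 0.5300 = 0.4700
  ¬F ∨ ¬A = a + b − a·b on (0.4700, 0.4700) = 0.7191
  (¬F ∨ ¬A) ∧ B = a·b on (0.7191, 0.9600) = 0.6903
  → value = 0.6903
|0.9000 − 0.6903| = 0.210

0.210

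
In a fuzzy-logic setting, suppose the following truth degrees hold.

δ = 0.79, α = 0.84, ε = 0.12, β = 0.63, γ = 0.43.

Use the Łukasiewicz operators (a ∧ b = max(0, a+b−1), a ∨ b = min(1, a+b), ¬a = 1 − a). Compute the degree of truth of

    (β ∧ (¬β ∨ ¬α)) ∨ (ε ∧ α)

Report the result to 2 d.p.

¬β = 1 − 0.63 = 0.37
¬α = 1 − 0.84 = 0.16
¬β ∨ ¬α = min(1, a+b) on (0.37, 0.16) = 0.53
β ∧ (¬β ∨ ¬α) = max(0, a+b−1) on (0.63, 0.53) = 0.16
ε ∧ α = max(0, a+b−1) on (0.12, 0.84) = 0.00
(β ∧ (¬β ∨ ¬α)) ∨ (ε ∧ α) = min(1, a+b) on (0.16, 0.00) = 0.16

0.16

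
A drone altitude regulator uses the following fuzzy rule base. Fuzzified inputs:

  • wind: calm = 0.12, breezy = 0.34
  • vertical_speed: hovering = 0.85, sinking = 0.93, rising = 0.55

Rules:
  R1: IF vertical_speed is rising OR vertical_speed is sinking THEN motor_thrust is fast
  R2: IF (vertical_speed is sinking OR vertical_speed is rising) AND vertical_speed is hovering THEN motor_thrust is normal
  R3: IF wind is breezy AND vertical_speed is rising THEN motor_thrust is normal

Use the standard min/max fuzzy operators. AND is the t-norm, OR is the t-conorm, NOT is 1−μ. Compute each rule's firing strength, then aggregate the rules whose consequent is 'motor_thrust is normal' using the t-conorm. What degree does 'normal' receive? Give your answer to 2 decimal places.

R1: rising=0.55, sinking=0.93; OR[max(a, b)] → w = 0.93
R2: (sinking=0.93 OR rising=0.55) = 0.93; AND[min(a, b)] with hovering=0.85 → w = 0.85
R3: breezy=0.34, rising=0.55; AND[min(a, b)] → w = 0.34
Rules with consequent 'normal': {R2, R3} → strengths 0.85, 0.34
Aggregate via t-conorm [max(a, b)]: 0.85

0.85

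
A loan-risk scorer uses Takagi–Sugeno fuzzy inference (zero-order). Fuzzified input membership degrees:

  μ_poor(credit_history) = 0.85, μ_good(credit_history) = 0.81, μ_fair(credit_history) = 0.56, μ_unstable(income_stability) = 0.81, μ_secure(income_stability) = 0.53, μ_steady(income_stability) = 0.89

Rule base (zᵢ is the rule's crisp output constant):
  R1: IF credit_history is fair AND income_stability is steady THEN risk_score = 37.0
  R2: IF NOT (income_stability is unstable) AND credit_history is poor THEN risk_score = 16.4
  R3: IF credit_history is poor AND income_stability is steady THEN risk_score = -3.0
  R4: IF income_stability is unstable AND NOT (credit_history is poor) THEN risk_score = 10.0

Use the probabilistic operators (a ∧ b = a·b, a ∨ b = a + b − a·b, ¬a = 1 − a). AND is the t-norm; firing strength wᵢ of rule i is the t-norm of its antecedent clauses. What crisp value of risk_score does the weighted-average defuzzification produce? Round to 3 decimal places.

13.027

R1 (z=37.0): fair=0.56, steady=0.89; AND[a·b] → w = 0.4984
R2 (z=16.4): ¬unstable=1−0.81=0.19, poor=0.85; AND[a·b] → w = 0.1615
R3 (z=-3.0): poor=0.85, steady=0.89; AND[a·b] → w = 0.7565
R4 (z=10.0): unstable=0.81, ¬poor=1−0.85=0.15; AND[a·b] → w = 0.1215
Weighted average = (0.4984·37.0 + 0.1615·16.4 + 0.7565·-3.0 + 0.1215·10.0) / (0.4984 + 0.1615 + 0.7565 + 0.1215)
  = 20.0349 / 1.5379 = 13.027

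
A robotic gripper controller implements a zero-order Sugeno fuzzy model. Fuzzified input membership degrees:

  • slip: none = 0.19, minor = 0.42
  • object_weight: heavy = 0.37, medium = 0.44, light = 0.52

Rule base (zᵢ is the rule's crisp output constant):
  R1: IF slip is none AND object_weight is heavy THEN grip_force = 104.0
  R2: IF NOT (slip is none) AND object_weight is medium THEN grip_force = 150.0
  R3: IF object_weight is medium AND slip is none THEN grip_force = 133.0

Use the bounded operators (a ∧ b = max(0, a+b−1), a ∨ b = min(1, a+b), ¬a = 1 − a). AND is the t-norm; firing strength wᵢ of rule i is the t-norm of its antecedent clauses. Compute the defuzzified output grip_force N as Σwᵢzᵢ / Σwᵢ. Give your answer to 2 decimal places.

R1 (z=104.0): none=0.19, heavy=0.37; AND[max(0, a+b−1)] → w = 0.00
R2 (z=150.0): ¬none=1−0.19=0.81, medium=0.44; AND[max(0, a+b−1)] → w = 0.25
R3 (z=133.0): medium=0.44, none=0.19; AND[max(0, a+b−1)] → w = 0.00
Weighted average = (0.00·104.0 + 0.25·150.0 + 0.00·133.0) / (0.00 + 0.25 + 0.00)
  = 37.5000 / 0.2500 = 150.00

150.00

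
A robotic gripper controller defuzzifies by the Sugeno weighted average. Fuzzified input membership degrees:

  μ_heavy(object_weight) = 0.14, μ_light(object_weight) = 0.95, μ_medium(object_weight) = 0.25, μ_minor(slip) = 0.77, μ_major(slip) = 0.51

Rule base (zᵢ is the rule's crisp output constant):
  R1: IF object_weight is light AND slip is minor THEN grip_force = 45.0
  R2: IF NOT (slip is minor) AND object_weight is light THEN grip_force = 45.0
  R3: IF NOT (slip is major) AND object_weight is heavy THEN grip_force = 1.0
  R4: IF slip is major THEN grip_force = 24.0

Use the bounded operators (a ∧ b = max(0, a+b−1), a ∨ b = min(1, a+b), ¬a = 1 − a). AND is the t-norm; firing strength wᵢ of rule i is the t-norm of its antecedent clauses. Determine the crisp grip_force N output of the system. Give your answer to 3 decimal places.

R1 (z=45.0): light=0.95, minor=0.77; AND[max(0, a+b−1)] → w = 0.72
R2 (z=45.0): ¬minor=1−0.77=0.23, light=0.95; AND[max(0, a+b−1)] → w = 0.18
R3 (z=1.0): ¬major=1−0.51=0.49, heavy=0.14; AND[max(0, a+b−1)] → w = 0.00
R4 (z=24.0): major=0.51 → w = 0.51
Weighted average = (0.72·45.0 + 0.18·45.0 + 0.00·1.0 + 0.51·24.0) / (0.72 + 0.18 + 0.00 + 0.51)
  = 52.7400 / 1.4100 = 37.404

37.404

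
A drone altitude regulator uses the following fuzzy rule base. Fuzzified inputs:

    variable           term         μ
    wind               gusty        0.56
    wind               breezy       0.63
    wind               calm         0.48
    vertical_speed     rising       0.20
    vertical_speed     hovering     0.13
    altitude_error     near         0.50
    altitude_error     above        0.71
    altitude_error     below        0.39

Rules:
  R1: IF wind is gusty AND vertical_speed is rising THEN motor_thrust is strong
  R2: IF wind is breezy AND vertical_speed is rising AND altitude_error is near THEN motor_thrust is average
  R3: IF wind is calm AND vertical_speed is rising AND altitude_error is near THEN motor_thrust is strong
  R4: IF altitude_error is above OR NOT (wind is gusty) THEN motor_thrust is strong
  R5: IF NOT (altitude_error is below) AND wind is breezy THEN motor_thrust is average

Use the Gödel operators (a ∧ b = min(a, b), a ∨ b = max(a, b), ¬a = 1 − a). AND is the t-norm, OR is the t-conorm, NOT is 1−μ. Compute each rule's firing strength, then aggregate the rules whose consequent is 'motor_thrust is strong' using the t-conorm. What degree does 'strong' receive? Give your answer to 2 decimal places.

R1: gusty=0.56, rising=0.20; AND[min(a, b)] → w = 0.20
R2: breezy=0.63, rising=0.20, near=0.50; AND[min(a, b)] → w = 0.20
R3: calm=0.48, rising=0.20, near=0.50; AND[min(a, b)] → w = 0.20
R4: above=0.71, ¬gusty=1−0.56=0.44; OR[max(a, b)] → w = 0.71
R5: ¬below=1−0.39=0.61, breezy=0.63; AND[min(a, b)] → w = 0.61
Rules with consequent 'strong': {R1, R3, R4} → strengths 0.20, 0.20, 0.71
Aggregate via t-conorm [max(a, b)]: 0.71

0.71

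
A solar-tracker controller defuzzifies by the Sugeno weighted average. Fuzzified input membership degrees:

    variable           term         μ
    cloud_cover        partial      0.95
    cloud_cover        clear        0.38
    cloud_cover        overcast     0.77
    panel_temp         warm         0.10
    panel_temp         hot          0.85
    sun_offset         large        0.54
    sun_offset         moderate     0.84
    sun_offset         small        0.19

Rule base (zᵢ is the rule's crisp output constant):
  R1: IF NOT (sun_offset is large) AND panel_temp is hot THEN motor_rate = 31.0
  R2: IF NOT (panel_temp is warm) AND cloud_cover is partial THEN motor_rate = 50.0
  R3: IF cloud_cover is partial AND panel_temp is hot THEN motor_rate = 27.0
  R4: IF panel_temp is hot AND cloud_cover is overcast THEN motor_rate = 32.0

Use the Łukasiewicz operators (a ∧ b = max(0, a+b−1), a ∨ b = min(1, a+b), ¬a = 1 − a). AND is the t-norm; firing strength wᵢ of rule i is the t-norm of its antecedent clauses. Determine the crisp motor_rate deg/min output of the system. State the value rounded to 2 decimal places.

36.26

R1 (z=31.0): ¬large=1−0.54=0.46, hot=0.85; AND[max(0, a+b−1)] → w = 0.31
R2 (z=50.0): ¬warm=1−0.10=0.90, partial=0.95; AND[max(0, a+b−1)] → w = 0.85
R3 (z=27.0): partial=0.95, hot=0.85; AND[max(0, a+b−1)] → w = 0.80
R4 (z=32.0): hot=0.85, overcast=0.77; AND[max(0, a+b−1)] → w = 0.62
Weighted average = (0.31·31.0 + 0.85·50.0 + 0.80·27.0 + 0.62·32.0) / (0.31 + 0.85 + 0.80 + 0.62)
  = 93.5500 / 2.5800 = 36.26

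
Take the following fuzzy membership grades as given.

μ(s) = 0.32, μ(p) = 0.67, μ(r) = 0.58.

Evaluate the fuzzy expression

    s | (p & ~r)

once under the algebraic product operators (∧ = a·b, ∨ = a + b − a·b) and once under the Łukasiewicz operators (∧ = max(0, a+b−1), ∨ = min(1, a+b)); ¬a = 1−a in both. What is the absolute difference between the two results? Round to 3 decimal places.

Under algebraic product:
  ~r = 1 − 0.5800 = 0.4200
  p & ~r = a·b on (0.6700, 0.4200) = 0.2814
  s | (p & ~r) = a + b − a·b on (0.3200, 0.2814) = 0.5114
  → value = 0.5114
Under Łukasiewicz:
  ~r = 1 − 0.58 = 0.42
  p & ~r = max(0, a+b−1) on (0.67, 0.42) = 0.09
  s | (p & ~r) = min(1, a+b) on (0.32, 0.09) = 0.41
  → value = 0.4100
|0.5114 − 0.4100| = 0.101

0.101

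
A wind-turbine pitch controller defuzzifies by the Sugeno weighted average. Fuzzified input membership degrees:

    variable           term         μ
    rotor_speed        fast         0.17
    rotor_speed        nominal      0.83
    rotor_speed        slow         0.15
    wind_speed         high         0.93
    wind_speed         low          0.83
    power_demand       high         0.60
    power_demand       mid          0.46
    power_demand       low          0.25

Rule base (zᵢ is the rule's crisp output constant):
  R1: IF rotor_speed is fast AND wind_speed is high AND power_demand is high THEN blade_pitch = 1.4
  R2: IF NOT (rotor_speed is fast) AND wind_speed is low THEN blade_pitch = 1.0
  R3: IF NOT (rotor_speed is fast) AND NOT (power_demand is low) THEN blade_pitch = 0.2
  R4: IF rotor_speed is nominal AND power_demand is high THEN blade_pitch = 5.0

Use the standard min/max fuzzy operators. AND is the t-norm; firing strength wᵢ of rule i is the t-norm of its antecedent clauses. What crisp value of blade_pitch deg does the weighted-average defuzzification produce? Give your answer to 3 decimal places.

1.795

R1 (z=1.4): fast=0.17, high=0.93, high=0.60; AND[min(a, b)] → w = 0.17
R2 (z=1.0): ¬fast=1−0.17=0.83, low=0.83; AND[min(a, b)] → w = 0.83
R3 (z=0.2): ¬fast=1−0.17=0.83, ¬low=1−0.25=0.75; AND[min(a, b)] → w = 0.75
R4 (z=5.0): nominal=0.83, high=0.60; AND[min(a, b)] → w = 0.60
Weighted average = (0.17·1.4 + 0.83·1.0 + 0.75·0.2 + 0.60·5.0) / (0.17 + 0.83 + 0.75 + 0.60)
  = 4.2180 / 2.3500 = 1.795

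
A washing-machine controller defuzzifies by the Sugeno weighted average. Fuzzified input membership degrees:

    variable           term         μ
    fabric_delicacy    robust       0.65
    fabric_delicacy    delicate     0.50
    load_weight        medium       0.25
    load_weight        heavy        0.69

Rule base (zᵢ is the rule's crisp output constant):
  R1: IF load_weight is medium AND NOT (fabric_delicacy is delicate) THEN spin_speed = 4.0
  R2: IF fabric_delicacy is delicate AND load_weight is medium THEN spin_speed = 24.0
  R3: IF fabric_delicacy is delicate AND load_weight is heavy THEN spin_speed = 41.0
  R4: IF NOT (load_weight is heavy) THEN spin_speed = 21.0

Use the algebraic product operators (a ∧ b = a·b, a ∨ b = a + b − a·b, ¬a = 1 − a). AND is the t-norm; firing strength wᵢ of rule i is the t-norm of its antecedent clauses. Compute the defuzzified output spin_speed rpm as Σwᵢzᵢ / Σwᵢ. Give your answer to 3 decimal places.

R1 (z=4.0): medium=0.25, ¬delicate=1−0.50=0.50; AND[a·b] → w = 0.1250
R2 (z=24.0): delicate=0.50, medium=0.25; AND[a·b] → w = 0.1250
R3 (z=41.0): delicate=0.50, heavy=0.69; AND[a·b] → w = 0.3450
R4 (z=21.0): ¬heavy=1−0.69=0.31 → w = 0.3100
Weighted average = (0.1250·4.0 + 0.1250·24.0 + 0.3450·41.0 + 0.3100·21.0) / (0.1250 + 0.1250 + 0.3450 + 0.3100)
  = 24.1550 / 0.9050 = 26.691

26.691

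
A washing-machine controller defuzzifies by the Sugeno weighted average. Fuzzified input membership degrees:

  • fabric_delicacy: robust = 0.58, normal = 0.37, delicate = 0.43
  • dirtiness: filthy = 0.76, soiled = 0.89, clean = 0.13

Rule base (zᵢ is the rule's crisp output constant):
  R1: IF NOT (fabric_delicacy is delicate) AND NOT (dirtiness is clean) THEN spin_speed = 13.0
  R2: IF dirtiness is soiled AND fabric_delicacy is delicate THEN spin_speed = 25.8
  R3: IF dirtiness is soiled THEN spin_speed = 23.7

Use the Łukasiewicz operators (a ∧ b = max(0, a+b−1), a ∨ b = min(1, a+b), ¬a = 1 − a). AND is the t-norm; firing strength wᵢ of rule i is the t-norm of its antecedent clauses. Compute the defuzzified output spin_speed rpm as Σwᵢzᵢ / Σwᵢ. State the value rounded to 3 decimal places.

21.254

R1 (z=13.0): ¬delicate=1−0.43=0.57, ¬clean=1−0.13=0.87; AND[max(0, a+b−1)] → w = 0.44
R2 (z=25.8): soiled=0.89, delicate=0.43; AND[max(0, a+b−1)] → w = 0.32
R3 (z=23.7): soiled=0.89 → w = 0.89
Weighted average = (0.44·13.0 + 0.32·25.8 + 0.89·23.7) / (0.44 + 0.32 + 0.89)
  = 35.0690 / 1.6500 = 21.254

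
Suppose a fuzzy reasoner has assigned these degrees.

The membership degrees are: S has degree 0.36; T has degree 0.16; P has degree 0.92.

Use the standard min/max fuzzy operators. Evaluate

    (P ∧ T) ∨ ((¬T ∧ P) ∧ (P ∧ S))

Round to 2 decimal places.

0.36

P ∧ T = min(a, b) on (0.92, 0.16) = 0.16
¬T = 1 − 0.16 = 0.84
¬T ∧ P = min(a, b) on (0.84, 0.92) = 0.84
P ∧ S = min(a, b) on (0.92, 0.36) = 0.36
(¬T ∧ P) ∧ (P ∧ S) = min(a, b) on (0.84, 0.36) = 0.36
(P ∧ T) ∨ ((¬T ∧ P) ∧ (P ∧ S)) = max(a, b) on (0.16, 0.36) = 0.36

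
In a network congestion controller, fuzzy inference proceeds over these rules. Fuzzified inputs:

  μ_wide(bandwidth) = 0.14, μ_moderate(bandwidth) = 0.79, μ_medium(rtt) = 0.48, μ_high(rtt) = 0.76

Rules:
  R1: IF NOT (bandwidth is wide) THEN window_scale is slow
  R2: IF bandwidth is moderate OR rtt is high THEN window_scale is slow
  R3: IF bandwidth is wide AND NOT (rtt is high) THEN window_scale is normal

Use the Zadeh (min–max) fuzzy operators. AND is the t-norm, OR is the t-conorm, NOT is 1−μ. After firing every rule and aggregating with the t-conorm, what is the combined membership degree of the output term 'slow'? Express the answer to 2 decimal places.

0.86

R1: ¬wide=1−0.14=0.86 → w = 0.86
R2: moderate=0.79, high=0.76; OR[max(a, b)] → w = 0.79
R3: wide=0.14, ¬high=1−0.76=0.24; AND[min(a, b)] → w = 0.14
Rules with consequent 'slow': {R1, R2} → strengths 0.86, 0.79
Aggregate via t-conorm [max(a, b)]: 0.86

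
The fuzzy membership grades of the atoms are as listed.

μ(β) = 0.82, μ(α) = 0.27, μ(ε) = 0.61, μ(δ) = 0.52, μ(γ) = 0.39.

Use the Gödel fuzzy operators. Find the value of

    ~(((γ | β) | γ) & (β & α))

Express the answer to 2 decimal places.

γ | β = max(a, b) on (0.39, 0.82) = 0.82
(γ | β) | γ = max(a, b) on (0.82, 0.39) = 0.82
β & α = min(a, b) on (0.82, 0.27) = 0.27
((γ | β) | γ) & (β & α) = min(a, b) on (0.82, 0.27) = 0.27
~(((γ | β) | γ) & (β & α)) = 1 − 0.27 = 0.73

0.73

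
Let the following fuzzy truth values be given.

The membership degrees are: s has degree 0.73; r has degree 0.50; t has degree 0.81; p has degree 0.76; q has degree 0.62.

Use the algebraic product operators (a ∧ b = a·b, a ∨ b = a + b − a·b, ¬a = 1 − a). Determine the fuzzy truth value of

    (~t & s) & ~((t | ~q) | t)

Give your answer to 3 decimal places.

0.003

~t = 1 − 0.8100 = 0.1900
~t & s = a·b on (0.1900, 0.7300) = 0.1387
~q = 1 − 0.6200 = 0.3800
t | ~q = a + b − a·b on (0.8100, 0.3800) = 0.8822
(t | ~q) | t = a + b − a·b on (0.8822, 0.8100) = 0.9776
~((t | ~q) | t) = 1 − 0.9776 = 0.0224
(~t & s) & ~((t | ~q) | t) = a·b on (0.1387, 0.0224) = 0.0031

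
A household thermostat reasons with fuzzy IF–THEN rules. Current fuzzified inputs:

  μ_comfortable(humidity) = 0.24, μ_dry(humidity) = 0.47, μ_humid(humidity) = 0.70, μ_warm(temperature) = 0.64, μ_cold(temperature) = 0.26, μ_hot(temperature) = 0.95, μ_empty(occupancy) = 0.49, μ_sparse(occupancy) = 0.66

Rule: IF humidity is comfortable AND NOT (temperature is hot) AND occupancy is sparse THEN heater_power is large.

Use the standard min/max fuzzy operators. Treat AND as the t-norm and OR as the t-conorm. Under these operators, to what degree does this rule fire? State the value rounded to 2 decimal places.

firing strength: comfortable=0.24, ¬hot=1−0.95=0.05, sparse=0.66; AND[min(a, b)] → w = 0.05

0.05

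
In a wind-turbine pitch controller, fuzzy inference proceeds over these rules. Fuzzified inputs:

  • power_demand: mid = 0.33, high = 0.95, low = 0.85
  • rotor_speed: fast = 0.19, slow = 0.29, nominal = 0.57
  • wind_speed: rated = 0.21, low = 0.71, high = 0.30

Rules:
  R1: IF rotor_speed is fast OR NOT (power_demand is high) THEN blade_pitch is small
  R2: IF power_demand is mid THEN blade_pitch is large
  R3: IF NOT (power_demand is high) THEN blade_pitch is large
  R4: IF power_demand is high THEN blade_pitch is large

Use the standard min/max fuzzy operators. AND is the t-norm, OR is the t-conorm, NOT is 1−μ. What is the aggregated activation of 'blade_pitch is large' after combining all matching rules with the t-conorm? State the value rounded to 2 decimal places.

0.95

R1: fast=0.19, ¬high=1−0.95=0.05; OR[max(a, b)] → w = 0.19
R2: mid=0.33 → w = 0.33
R3: ¬high=1−0.95=0.05 → w = 0.05
R4: high=0.95 → w = 0.95
Rules with consequent 'large': {R2, R3, R4} → strengths 0.33, 0.05, 0.95
Aggregate via t-conorm [max(a, b)]: 0.95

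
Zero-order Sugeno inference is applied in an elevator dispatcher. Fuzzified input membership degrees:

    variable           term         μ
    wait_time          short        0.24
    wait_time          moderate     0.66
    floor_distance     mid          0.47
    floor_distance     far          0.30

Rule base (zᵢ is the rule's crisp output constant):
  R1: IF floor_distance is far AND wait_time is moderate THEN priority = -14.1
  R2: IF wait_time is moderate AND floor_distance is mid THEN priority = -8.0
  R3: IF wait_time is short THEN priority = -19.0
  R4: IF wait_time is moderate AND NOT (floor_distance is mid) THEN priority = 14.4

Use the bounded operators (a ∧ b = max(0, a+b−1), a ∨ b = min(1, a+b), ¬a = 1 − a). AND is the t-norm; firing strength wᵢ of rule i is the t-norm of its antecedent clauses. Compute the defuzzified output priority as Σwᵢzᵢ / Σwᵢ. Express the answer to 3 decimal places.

-5.114

R1 (z=-14.1): far=0.30, moderate=0.66; AND[max(0, a+b−1)] → w = 0.00
R2 (z=-8.0): moderate=0.66, mid=0.47; AND[max(0, a+b−1)] → w = 0.13
R3 (z=-19.0): short=0.24 → w = 0.24
R4 (z=14.4): moderate=0.66, ¬mid=1−0.47=0.53; AND[max(0, a+b−1)] → w = 0.19
Weighted average = (0.00·-14.1 + 0.13·-8.0 + 0.24·-19.0 + 0.19·14.4) / (0.00 + 0.13 + 0.24 + 0.19)
  = -2.8640 / 0.5600 = -5.114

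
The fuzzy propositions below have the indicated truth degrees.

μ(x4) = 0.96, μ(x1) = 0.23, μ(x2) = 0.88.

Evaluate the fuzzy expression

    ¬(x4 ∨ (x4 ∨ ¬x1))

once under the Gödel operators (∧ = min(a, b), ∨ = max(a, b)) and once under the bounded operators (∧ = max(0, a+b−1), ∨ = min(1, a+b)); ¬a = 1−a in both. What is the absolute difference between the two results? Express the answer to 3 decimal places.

Under Gödel:
  ¬x1 = 1 − 0.23 = 0.77
  x4 ∨ ¬x1 = max(a, b) on (0.96, 0.77) = 0.96
  x4 ∨ (x4 ∨ ¬x1) = max(a, b) on (0.96, 0.96) = 0.96
  ¬(x4 ∨ (x4 ∨ ¬x1)) = 1 − 0.96 = 0.04
  → value = 0.0400
Under bounded:
  ¬x1 = 1 − 0.23 = 0.77
  x4 ∨ ¬x1 = min(1, a+b) on (0.96, 0.77) = 1.00
  x4 ∨ (x4 ∨ ¬x1) = min(1, a+b) on (0.96, 1.00) = 1.00
  ¬(x4 ∨ (x4 ∨ ¬x1)) = 1 − 1.00 = 0.00
  → value = 0.0000
|0.0400 − 0.0000| = 0.040

0.040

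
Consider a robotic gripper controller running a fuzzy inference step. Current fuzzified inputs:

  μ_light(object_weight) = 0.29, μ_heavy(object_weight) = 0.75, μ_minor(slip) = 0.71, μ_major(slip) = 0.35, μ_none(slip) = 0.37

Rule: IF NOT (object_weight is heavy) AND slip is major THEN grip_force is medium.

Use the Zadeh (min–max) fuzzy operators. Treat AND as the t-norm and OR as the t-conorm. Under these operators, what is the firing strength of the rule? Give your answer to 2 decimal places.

firing strength: ¬heavy=1−0.75=0.25, major=0.35; AND[min(a, b)] → w = 0.25

0.25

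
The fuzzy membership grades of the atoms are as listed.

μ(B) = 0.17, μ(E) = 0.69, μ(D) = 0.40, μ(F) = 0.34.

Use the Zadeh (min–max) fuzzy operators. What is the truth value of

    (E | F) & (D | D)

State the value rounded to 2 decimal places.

0.40

E | F = max(a, b) on (0.69, 0.34) = 0.69
D | D = max(a, b) on (0.40, 0.40) = 0.40
(E | F) & (D | D) = min(a, b) on (0.69, 0.40) = 0.40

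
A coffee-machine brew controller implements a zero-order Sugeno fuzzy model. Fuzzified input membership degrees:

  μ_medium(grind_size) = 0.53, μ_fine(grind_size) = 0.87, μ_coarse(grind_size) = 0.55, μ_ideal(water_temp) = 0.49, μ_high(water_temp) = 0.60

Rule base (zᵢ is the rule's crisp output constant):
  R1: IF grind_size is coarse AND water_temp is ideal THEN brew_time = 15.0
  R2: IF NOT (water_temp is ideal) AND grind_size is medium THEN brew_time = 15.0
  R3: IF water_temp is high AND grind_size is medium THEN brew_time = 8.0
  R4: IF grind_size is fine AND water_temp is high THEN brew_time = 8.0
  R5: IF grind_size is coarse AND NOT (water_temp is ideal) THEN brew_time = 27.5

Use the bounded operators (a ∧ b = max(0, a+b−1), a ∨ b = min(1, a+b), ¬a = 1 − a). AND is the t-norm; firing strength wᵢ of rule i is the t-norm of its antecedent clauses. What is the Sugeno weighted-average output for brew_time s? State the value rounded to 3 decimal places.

10.338

R1 (z=15.0): coarse=0.55, ideal=0.49; AND[max(0, a+b−1)] → w = 0.04
R2 (z=15.0): ¬ideal=1−0.49=0.51, medium=0.53; AND[max(0, a+b−1)] → w = 0.04
R3 (z=8.0): high=0.60, medium=0.53; AND[max(0, a+b−1)] → w = 0.13
R4 (z=8.0): fine=0.87, high=0.60; AND[max(0, a+b−1)] → w = 0.47
R5 (z=27.5): coarse=0.55, ¬ideal=1−0.49=0.51; AND[max(0, a+b−1)] → w = 0.06
Weighted average = (0.04·15.0 + 0.04·15.0 + 0.13·8.0 + 0.47·8.0 + 0.06·27.5) / (0.04 + 0.04 + 0.13 + 0.47 + 0.06)
  = 7.6500 / 0.7400 = 10.338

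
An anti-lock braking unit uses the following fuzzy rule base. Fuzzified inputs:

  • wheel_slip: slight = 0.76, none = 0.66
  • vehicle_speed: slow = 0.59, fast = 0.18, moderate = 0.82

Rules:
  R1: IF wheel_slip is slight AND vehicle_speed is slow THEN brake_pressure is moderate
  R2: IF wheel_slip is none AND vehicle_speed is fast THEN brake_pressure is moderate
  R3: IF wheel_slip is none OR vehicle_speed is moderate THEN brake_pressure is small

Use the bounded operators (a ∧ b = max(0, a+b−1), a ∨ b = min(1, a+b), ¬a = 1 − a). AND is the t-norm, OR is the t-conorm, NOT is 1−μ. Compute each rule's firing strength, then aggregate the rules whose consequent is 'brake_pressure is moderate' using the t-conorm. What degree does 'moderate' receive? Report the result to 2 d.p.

R1: slight=0.76, slow=0.59; AND[max(0, a+b−1)] → w = 0.35
R2: none=0.66, fast=0.18; AND[max(0, a+b−1)] → w = 0.00
R3: none=0.66, moderate=0.82; OR[min(1, a+b)] → w = 1.00
Rules with consequent 'moderate': {R1, R2} → strengths 0.35, 0.00
Aggregate via t-conorm [min(1, a+b)]: 0.35

0.35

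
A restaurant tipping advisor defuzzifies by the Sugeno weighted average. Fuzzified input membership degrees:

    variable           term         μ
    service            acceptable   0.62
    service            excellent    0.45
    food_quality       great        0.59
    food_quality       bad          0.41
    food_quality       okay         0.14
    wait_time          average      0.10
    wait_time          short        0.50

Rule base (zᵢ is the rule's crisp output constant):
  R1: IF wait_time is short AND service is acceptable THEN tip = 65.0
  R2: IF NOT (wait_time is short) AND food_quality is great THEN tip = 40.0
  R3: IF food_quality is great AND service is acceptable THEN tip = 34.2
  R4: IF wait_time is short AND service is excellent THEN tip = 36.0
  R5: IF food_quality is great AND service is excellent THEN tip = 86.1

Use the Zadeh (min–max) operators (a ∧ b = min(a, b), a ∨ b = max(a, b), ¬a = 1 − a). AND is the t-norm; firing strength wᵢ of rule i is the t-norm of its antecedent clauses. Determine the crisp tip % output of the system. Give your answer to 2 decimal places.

R1 (z=65.0): short=0.50, acceptable=0.62; AND[min(a, b)] → w = 0.50
R2 (z=40.0): ¬short=1−0.50=0.50, great=0.59; AND[min(a, b)] → w = 0.50
R3 (z=34.2): great=0.59, acceptable=0.62; AND[min(a, b)] → w = 0.59
R4 (z=36.0): short=0.50, excellent=0.45; AND[min(a, b)] → w = 0.45
R5 (z=86.1): great=0.59, excellent=0.45; AND[min(a, b)] → w = 0.45
Weighted average = (0.50·65.0 + 0.50·40.0 + 0.59·34.2 + 0.45·36.0 + 0.45·86.1) / (0.50 + 0.50 + 0.59 + 0.45 + 0.45)
  = 127.6230 / 2.4900 = 51.25

51.25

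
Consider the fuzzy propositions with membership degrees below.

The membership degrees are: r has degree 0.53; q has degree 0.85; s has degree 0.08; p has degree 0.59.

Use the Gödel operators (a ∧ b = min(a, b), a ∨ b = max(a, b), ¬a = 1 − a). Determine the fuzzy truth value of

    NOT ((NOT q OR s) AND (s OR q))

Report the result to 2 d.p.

NOT q = 1 − 0.85 = 0.15
NOT q OR s = max(a, b) on (0.15, 0.08) = 0.15
s OR q = max(a, b) on (0.08, 0.85) = 0.85
(NOT q OR s) AND (s OR q) = min(a, b) on (0.15, 0.85) = 0.15
NOT ((NOT q OR s) AND (s OR q)) = 1 − 0.15 = 0.85

0.85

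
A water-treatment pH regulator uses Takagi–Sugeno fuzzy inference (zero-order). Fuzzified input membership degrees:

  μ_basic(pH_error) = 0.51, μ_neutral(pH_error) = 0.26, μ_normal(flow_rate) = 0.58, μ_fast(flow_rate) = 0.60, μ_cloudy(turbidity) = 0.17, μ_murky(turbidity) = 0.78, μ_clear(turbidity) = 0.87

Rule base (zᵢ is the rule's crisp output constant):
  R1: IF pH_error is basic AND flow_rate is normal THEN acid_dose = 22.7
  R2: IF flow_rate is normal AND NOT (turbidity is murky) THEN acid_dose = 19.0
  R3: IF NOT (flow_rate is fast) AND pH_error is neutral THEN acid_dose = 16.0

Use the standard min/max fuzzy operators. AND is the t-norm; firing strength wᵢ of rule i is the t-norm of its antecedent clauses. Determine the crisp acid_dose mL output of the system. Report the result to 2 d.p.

R1 (z=22.7): basic=0.51, normal=0.58; AND[min(a, b)] → w = 0.51
R2 (z=19.0): normal=0.58, ¬murky=1−0.78=0.22; AND[min(a, b)] → w = 0.22
R3 (z=16.0): ¬fast=1−0.60=0.40, neutral=0.26; AND[min(a, b)] → w = 0.26
Weighted average = (0.51·22.7 + 0.22·19.0 + 0.26·16.0) / (0.51 + 0.22 + 0.26)
  = 19.9170 / 0.9900 = 20.12

20.12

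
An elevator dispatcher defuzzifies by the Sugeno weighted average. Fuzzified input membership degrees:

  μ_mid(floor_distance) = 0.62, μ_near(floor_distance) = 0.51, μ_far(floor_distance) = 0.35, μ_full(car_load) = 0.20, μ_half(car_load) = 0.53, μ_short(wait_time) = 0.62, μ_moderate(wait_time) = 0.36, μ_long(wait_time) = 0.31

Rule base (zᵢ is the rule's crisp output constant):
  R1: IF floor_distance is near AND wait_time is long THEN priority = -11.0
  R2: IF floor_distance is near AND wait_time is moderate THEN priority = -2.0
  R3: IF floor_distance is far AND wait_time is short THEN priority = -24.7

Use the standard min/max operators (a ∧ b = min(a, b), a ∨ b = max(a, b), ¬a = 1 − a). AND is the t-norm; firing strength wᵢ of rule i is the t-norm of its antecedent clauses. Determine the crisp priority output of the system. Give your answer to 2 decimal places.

-12.52

R1 (z=-11.0): near=0.51, long=0.31; AND[min(a, b)] → w = 0.31
R2 (z=-2.0): near=0.51, moderate=0.36; AND[min(a, b)] → w = 0.36
R3 (z=-24.7): far=0.35, short=0.62; AND[min(a, b)] → w = 0.35
Weighted average = (0.31·-11.0 + 0.36·-2.0 + 0.35·-24.7) / (0.31 + 0.36 + 0.35)
  = -12.7750 / 1.0200 = -12.52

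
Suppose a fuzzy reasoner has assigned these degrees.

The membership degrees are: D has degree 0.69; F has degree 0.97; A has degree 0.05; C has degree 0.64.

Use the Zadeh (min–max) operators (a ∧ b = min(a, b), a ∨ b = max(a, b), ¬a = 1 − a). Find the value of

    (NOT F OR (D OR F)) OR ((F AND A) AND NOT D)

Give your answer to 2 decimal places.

NOT F = 1 − 0.97 = 0.03
D OR F = max(a, b) on (0.69, 0.97) = 0.97
NOT F OR (D OR F) = max(a, b) on (0.03, 0.97) = 0.97
F AND A = min(a, b) on (0.97, 0.05) = 0.05
NOT D = 1 − 0.69 = 0.31
(F AND A) AND NOT D = min(a, b) on (0.05, 0.31) = 0.05
(NOT F OR (D OR F)) OR ((F AND A) AND NOT D) = max(a, b) on (0.97, 0.05) = 0.97

0.97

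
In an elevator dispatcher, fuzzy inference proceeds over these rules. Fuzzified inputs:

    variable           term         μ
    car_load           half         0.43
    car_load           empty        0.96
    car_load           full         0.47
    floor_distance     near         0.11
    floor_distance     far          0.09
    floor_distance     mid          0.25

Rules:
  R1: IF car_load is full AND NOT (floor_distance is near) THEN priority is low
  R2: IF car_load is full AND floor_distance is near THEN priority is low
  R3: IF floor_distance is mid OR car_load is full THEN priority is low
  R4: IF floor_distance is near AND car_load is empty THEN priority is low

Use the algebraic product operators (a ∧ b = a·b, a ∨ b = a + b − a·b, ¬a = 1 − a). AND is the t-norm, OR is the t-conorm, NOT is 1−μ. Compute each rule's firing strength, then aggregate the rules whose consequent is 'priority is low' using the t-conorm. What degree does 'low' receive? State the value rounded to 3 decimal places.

R1: full=0.47, ¬near=1−0.11=0.89; AND[a·b] → w = 0.4183
R2: full=0.47, near=0.11; AND[a·b] → w = 0.0517
R3: mid=0.25, full=0.47; OR[a + b − a·b] → w = 0.6025
R4: near=0.11, empty=0.96; AND[a·b] → w = 0.1056
Rules with consequent 'low': {R1, R2, R3, R4} → strengths 0.4183, 0.0517, 0.6025, 0.1056
Aggregate via t-conorm [a + b − a·b]: 0.8039

0.804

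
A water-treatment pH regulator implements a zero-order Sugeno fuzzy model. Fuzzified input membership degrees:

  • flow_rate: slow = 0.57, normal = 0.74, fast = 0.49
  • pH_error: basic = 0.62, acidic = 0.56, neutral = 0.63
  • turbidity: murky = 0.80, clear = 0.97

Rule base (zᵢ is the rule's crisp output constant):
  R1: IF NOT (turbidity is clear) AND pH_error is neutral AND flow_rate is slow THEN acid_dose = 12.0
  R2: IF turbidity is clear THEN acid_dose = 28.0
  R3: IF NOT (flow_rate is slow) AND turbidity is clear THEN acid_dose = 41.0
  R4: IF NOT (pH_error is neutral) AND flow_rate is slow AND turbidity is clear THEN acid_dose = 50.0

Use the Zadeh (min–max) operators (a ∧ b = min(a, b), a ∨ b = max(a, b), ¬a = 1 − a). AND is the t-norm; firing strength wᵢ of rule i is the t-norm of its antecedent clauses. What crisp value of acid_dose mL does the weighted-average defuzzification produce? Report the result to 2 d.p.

35.36

R1 (z=12.0): ¬clear=1−0.97=0.03, neutral=0.63, slow=0.57; AND[min(a, b)] → w = 0.03
R2 (z=28.0): clear=0.97 → w = 0.97
R3 (z=41.0): ¬slow=1−0.57=0.43, clear=0.97; AND[min(a, b)] → w = 0.43
R4 (z=50.0): ¬neutral=1−0.63=0.37, slow=0.57, clear=0.97; AND[min(a, b)] → w = 0.37
Weighted average = (0.03·12.0 + 0.97·28.0 + 0.43·41.0 + 0.37·50.0) / (0.03 + 0.97 + 0.43 + 0.37)
  = 63.6500 / 1.8000 = 35.36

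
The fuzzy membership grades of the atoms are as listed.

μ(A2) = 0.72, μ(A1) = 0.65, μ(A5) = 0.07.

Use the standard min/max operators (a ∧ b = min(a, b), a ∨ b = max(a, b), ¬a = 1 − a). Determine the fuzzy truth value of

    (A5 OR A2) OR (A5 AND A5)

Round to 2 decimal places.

A5 OR A2 = max(a, b) on (0.07, 0.72) = 0.72
A5 AND A5 = min(a, b) on (0.07, 0.07) = 0.07
(A5 OR A2) OR (A5 AND A5) = max(a, b) on (0.72, 0.07) = 0.72

0.72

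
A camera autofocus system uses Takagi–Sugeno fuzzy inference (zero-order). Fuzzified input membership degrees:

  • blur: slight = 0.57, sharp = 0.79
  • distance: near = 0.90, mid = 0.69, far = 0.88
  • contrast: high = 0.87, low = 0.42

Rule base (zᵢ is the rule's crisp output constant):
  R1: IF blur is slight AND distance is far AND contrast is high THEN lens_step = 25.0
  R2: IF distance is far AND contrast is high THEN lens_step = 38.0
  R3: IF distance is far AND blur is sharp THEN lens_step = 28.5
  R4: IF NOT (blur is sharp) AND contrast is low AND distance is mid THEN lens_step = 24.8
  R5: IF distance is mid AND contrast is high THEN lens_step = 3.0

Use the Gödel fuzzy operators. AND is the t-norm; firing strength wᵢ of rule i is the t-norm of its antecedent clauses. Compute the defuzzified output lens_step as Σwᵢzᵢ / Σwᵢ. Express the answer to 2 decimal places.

R1 (z=25.0): slight=0.57, far=0.88, high=0.87; AND[min(a, b)] → w = 0.57
R2 (z=38.0): far=0.88, high=0.87; AND[min(a, b)] → w = 0.87
R3 (z=28.5): far=0.88, sharp=0.79; AND[min(a, b)] → w = 0.79
R4 (z=24.8): ¬sharp=1−0.79=0.21, low=0.42, mid=0.69; AND[min(a, b)] → w = 0.21
R5 (z=3.0): mid=0.69, high=0.87; AND[min(a, b)] → w = 0.69
Weighted average = (0.57·25.0 + 0.87·38.0 + 0.79·28.5 + 0.21·24.8 + 0.69·3.0) / (0.57 + 0.87 + 0.79 + 0.21 + 0.69)
  = 77.1030 / 3.1300 = 24.63

24.63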